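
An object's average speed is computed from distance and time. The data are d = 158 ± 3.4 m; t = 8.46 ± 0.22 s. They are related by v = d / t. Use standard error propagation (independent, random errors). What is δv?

0.630 m/s

Relative error in a monomial: (δv/v)² = Σ (nᵢ · δxᵢ/xᵢ)².
  (1·δd/d)² = (1×0.0215)² = 0.000463;  (-1·δt/t)² = (-1×0.0260)² = 0.000676
δv/v = √(0.00114) = 0.0338
v = 18.7 m/s, so δv = 0.0338 × 18.7 = 0.630 m/s.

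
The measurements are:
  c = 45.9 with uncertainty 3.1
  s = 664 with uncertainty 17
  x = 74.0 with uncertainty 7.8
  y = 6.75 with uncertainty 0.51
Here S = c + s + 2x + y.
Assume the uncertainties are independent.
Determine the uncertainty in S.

Absolute uncertainties add in quadrature for a linear combination:
  (δc)² = 9.61;  (δs)² = 289;  (2·δx)² = 243;  (δy)² = 0.260
δS = √(542) = 23.3

23.3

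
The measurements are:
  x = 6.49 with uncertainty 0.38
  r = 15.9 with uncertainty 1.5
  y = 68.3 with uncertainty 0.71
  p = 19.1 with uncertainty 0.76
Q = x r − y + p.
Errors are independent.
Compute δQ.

11.5

Let w = x·r = 103. δw/w = √((1·δx/x)² + (1·δr/r)²) = √(0.00343 + 0.00890) = 0.111, so δw = 11.5.
Q = w − y + p: δQ = √(δw² + δy² + δp²) = √(131 + 0.504 + 0.578) = 11.5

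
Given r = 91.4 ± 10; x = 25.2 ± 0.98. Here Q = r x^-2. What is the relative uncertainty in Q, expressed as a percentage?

Relative error in a monomial: (δQ/Q)² = Σ (nᵢ · δxᵢ/xᵢ)².
  (1·δr/r)² = (1×0.109)² = 0.0120;  (-2·δx/x)² = (-2×0.0389)² = 0.00605
δQ/Q = √(0.0180) = 0.134

13.4%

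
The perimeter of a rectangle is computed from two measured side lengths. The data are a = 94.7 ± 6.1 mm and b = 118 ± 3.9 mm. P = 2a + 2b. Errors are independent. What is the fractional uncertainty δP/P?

Each term contributes (cᵢ δxᵢ)² to (δP)²:
  (2·δa)² = 149;  (2·δb)² = 60.8
δP = √(210) = 14.5 mm
P = 425 mm, so δP/P = 14.5/425 = 0.0340.

0.0340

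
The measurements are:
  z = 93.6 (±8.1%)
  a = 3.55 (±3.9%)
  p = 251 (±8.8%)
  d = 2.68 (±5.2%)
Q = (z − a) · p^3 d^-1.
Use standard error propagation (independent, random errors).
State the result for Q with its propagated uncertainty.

Let u = z − a = 90.0. δu = √(δz² + δa²) = √(57.5 + 0.0192) = 7.58, so δu/u = 0.0842.
Q is then a monomial in u, p, d:
δQ/Q = √((δu/u)² + (3·δp/p)² + (-1·δd/d)²) = √(0.00709 + 0.0697 + 0.00270) = 0.282
Q = 5.31e+08, so δQ = 0.282 × 5.31e+08 = 1.5e+08.

(5.31 ± 1.50) × 10^8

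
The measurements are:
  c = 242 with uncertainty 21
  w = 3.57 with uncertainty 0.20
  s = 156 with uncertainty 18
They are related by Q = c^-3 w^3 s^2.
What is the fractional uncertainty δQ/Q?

Products/powers → add relative errors in quadrature, weighted by exponent:
  (-3·δc/c)² = (-3×0.0868)² = 0.0678;  (3·δw/w)² = (3×0.0560)² = 0.0282;  (2·δs/s)² = (2×0.115)² = 0.0533
δQ/Q = √(0.149) = 0.386

0.386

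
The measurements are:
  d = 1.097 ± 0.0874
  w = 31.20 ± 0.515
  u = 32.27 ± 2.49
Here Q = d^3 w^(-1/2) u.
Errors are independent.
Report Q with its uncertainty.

7.627 ± 1.92

Relative error in a monomial: (δQ/Q)² = Σ (nᵢ · δxᵢ/xᵢ)².
  (3·δd/d)² = (3×0.0797)² = 0.0571;  (−½·δw/w)² = (-0.5×0.0165)² = 6.81e-05;  (1·δu/u)² = (1×0.0772)² = 0.00595
δQ/Q = √(0.0632) = 0.251
Q = 7.627, so δQ = 0.251 × 7.627 = 1.92.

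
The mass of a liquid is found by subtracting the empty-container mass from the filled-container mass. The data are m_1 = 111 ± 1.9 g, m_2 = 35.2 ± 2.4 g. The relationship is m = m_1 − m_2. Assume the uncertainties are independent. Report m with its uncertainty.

75.8 ± 3.06 g

Each term contributes (cᵢ δxᵢ)² to (δm)²:
  (δm_1)² = 3.61;  (δm_2)² = 5.76
δm = √(9.37) = 3.06 g
m = 75.8 g.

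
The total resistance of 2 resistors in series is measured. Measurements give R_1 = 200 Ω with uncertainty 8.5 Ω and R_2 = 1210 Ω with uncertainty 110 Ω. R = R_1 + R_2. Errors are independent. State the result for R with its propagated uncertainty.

1410 ± 110 Ω

For a sum/difference, combine absolute errors in quadrature:
  (δR_1)² = 72.2;  (δR_2)² = 12100
δR = √(12200) = 110 Ω
R = 1410 Ω.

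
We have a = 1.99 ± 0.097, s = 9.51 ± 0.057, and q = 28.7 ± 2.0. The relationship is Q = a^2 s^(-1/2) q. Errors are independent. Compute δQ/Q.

Relative error in a monomial: (δQ/Q)² = Σ (nᵢ · δxᵢ/xᵢ)².
  (2·δa/a)² = (2×0.0487)² = 0.00950;  (−½·δs/s)² = (-0.5×0.00599)² = 8.98e-06;  (1·δq/q)² = (1×0.0697)² = 0.00486
δQ/Q = √(0.0144) = 0.120

0.120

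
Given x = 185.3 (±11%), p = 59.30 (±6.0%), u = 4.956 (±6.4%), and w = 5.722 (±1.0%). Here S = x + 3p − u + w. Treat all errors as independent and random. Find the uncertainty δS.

23.0

Absolute uncertainties add in quadrature for a linear combination:
  (δx)² = 415;  (3·δp)² = 114;  (δu)² = 0.101;  (δw)² = 0.00327
δS = √(530) = 23.0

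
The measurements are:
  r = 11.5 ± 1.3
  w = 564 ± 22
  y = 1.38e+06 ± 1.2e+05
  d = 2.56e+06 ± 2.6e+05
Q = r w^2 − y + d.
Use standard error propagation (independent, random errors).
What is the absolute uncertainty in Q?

5.78e+05

Let p = r·w^2 = 3.66e+06. δp/p = √((1·δr/r)² + (2·δw/w)²) = √(0.0128 + 0.00609) = 0.137, so δp = 5.02e+05.
Q = p − y + d: δQ = √(δp² + δy² + δd²) = √(2.52e+11 + 1.44e+10 + 6.76e+10) = 5.78e+05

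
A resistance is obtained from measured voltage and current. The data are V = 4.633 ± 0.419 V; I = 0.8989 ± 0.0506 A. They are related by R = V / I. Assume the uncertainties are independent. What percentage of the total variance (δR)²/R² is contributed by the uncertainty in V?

(δR/R)² = (1·δV/V)² + (-1·δI/I)²
  V term: (1×0.0904)² = 0.00818
  I term: (-1×0.0563)² = 0.00317
Total = 0.0113. Share from V = 0.00818/0.0113 = 0.721.

72.1%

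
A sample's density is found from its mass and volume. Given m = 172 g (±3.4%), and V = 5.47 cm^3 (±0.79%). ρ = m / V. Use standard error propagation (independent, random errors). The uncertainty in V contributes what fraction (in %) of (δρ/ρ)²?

5.12%

(δρ/ρ)² = (1·δm/m)² + (-1·δV/V)²
  m term: (1×0.0340)² = 0.00116
  V term: (-1×0.00790)² = 6.24e-05
Total = 0.00122. Share from V = 6.24e-05/0.00122 = 0.0512.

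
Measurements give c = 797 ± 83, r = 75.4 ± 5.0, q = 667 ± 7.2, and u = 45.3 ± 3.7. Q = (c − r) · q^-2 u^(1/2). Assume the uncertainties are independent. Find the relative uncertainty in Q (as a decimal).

0.124

Let w = c − r = 722. δw = √(δc² + δr²) = √(6890 + 25.0) = 83.2, so δw/w = 0.115.
Q is then a monomial in w, q, u:
δQ/Q = √((δw/w)² + (-2·δq/q)² + (½·δu/u)²) = √(0.0133 + 0.000466 + 0.00167) = 0.124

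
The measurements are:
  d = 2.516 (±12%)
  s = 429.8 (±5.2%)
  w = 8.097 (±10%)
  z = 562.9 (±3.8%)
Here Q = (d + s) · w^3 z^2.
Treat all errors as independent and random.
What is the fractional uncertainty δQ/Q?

0.314

Let u = d + s = 432.3. δu = √(δd² + δs²) = √(0.0912 + 500) = 22.4, so δu/u = 0.0517.
Q is then a monomial in u, w, z:
δQ/Q = √((δu/u)² + (3·δw/w)² + (2·δz/z)²) = √(0.00267 + 0.0900 + 0.00578) = 0.314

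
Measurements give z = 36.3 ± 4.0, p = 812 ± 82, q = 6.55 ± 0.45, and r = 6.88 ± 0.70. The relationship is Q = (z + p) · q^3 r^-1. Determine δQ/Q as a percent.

24.9%

Let u = z + p = 848. δu = √(δz² + δp²) = √(16.0 + 6720) = 82.1, so δu/u = 0.0968.
Q is then a monomial in u, q, r:
δQ/Q = √((δu/u)² + (3·δq/q)² + (-1·δr/r)²) = √(0.00937 + 0.0425 + 0.0104) = 0.249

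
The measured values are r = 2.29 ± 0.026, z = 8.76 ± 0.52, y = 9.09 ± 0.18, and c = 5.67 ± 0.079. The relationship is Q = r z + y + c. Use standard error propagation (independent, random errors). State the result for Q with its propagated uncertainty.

34.8 ± 1.23

Let p = r·z = 20.1. δp/p = √((1·δr/r)² + (1·δz/z)²) = √(0.000129 + 0.00352) = 0.0604, so δp = 1.21.
Q = p + y + c: δQ = √(δp² + δy² + δc²) = √(1.47 + 0.0324 + 0.00624) = 1.23
Q = 34.8.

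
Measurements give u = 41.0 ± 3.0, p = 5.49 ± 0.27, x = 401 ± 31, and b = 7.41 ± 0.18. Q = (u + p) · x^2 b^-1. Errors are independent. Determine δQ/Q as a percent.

16.9%

Let w = u + p = 46.5. δw = √(δu² + δp²) = √(9.00 + 0.0729) = 3.01, so δw/w = 0.0648.
Q is then a monomial in w, x, b:
δQ/Q = √((δw/w)² + (2·δx/x)² + (-1·δb/b)²) = √(0.00420 + 0.0239 + 0.000590) = 0.169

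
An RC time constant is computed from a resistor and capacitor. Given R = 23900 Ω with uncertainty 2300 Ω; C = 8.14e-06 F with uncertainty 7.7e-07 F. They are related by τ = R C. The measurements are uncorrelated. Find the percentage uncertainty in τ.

13.5%

τ is a product of powers, so relative uncertainties combine in quadrature:
  (1·δR/R)² = (1×0.0962)² = 0.00926;  (1·δC/C)² = (1×0.0946)² = 0.00895
δτ/τ = √(0.0182) = 0.135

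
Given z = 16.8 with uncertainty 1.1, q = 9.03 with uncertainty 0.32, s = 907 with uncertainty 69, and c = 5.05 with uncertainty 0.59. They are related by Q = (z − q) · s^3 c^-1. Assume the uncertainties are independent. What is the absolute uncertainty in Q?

3.4e+08

Let u = z − q = 7.77. δu = √(δz² + δq²) = √(1.21 + 0.102) = 1.15, so δu/u = 0.147.
Q is then a monomial in u, s, c:
δQ/Q = √((δu/u)² + (3·δs/s)² + (-1·δc/c)²) = √(0.0217 + 0.0521 + 0.0136) = 0.296
Q = 1.15e+09, so δQ = 0.296 × 1.15e+09 = 3.4e+08.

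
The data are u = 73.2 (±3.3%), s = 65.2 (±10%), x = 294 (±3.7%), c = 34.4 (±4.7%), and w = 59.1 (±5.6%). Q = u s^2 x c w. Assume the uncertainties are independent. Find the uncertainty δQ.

Products/powers → add relative errors in quadrature, weighted by exponent:
  (1·δu/u)² = (1×0.0330)² = 0.00109;  (2·δs/s)² = (2×0.100)² = 0.0400;  (1·δx/x)² = (1×0.0370)² = 0.00137;  (1·δc/c)² = (1×0.0470)² = 0.00221;  (1·δw/w)² = (1×0.0560)² = 0.00314
δQ/Q = √(0.0478) = 0.219
Q = 1.86e+11, so δQ = 0.219 × 1.86e+11 = 4.07e+10.

4.07e+10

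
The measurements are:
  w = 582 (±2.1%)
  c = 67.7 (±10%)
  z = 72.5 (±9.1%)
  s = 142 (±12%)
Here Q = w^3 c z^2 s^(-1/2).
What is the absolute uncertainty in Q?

Since Q is a product/quotient, work with relative uncertainties:
  (3·δw/w)² = (3×0.0210)² = 0.00397;  (1·δc/c)² = (1×0.100)² = 0.0100;  (2·δz/z)² = (2×0.0910)² = 0.0331;  (−½·δs/s)² = (-0.5×0.120)² = 0.00360
δQ/Q = √(0.0507) = 0.225
Q = 5.89e+12, so δQ = 0.225 × 5.89e+12 = 1.33e+12.

1.33e+12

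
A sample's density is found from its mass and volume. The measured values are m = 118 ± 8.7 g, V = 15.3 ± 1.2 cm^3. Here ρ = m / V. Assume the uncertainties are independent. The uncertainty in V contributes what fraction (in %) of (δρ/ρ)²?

(δρ/ρ)² = (1·δm/m)² + (-1·δV/V)²
  m term: (1×0.0737)² = 0.00544
  V term: (-1×0.0784)² = 0.00615
Total = 0.0116. Share from V = 0.00615/0.0116 = 0.531.

53.1%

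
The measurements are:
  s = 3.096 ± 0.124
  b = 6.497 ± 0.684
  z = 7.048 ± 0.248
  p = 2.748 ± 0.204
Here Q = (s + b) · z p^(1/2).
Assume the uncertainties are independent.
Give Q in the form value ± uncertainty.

112.1 ± 9.94

Let u = s + b = 9.593. δu = √(δs² + δb²) = √(0.0154 + 0.468) = 0.695, so δu/u = 0.0725.
Q is then a monomial in u, z, p:
δQ/Q = √((δu/u)² + (1·δz/z)² + (½·δp/p)²) = √(0.00525 + 0.00124 + 0.00138) = 0.0887
Q = 112.1, so δQ = 0.0887 × 112.1 = 9.94.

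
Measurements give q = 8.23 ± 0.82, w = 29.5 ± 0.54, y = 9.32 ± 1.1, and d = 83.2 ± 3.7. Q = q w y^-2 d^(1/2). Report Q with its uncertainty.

25.5 ± 6.57

For a monomial Q ∝ q, w, y^-2, d^(1/2), fractional errors add in quadrature:
  (1·δq/q)² = (1×0.0996)² = 0.00993;  (1·δw/w)² = (1×0.0183)² = 0.000335;  (-2·δy/y)² = (-2×0.118)² = 0.0557;  (½·δd/d)² = (0.5×0.0445)² = 0.000494
δQ/Q = √(0.0665) = 0.258
Q = 25.5, so δQ = 0.258 × 25.5 = 6.57.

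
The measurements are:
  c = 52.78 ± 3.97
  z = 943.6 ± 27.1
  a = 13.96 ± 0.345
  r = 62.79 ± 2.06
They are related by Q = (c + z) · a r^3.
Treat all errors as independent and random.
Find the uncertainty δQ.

Let u = c + z = 996.4. δu = √(δc² + δz²) = √(15.8 + 734) = 27.4, so δu/u = 0.0275.
Q is then a monomial in u, a, r:
δQ/Q = √((δu/u)² + (1·δa/a)² + (3·δr/r)²) = √(0.000756 + 0.000611 + 0.00969) = 0.105
Q = 3.443e+09, so δQ = 0.105 × 3.443e+09 = 3.62e+08.

3.62e+08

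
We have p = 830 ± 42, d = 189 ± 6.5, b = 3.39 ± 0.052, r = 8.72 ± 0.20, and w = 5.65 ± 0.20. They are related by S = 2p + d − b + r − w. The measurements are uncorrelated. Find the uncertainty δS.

84.3

For a sum/difference, combine absolute errors in quadrature:
  (2·δp)² = 7060;  (δd)² = 42.2;  (δb)² = 0.00270;  (δr)² = 0.0400;  (δw)² = 0.0400
δS = √(7100) = 84.3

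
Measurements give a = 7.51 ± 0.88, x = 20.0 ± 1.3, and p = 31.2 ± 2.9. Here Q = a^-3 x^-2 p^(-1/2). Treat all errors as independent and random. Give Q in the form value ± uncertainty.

(1.06 ± 0.399) × 10^-6

Products/powers → add relative errors in quadrature, weighted by exponent:
  (-3·δa/a)² = (-3×0.117)² = 0.124;  (-2·δx/x)² = (-2×0.0650)² = 0.0169;  (−½·δp/p)² = (-0.5×0.0929)² = 0.00216
δQ/Q = √(0.143) = 0.378
Q = 1.06e-06, so δQ = 0.378 × 1.06e-06 = 3.99e-07.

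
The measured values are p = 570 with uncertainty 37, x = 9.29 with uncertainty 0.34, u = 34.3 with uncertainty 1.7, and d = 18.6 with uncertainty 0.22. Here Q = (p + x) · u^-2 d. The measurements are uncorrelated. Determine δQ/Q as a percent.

11.9%

Let w = p + x = 579. δw = √(δp² + δx²) = √(1370 + 0.116) = 37.0, so δw/w = 0.0639.
Q is then a monomial in w, u, d:
δQ/Q = √((δw/w)² + (-2·δu/u)² + (1·δd/d)²) = √(0.00408 + 0.00983 + 0.000140) = 0.119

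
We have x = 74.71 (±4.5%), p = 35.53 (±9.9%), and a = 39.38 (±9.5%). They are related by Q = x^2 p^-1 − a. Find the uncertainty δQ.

21.3

Let w = x^2·p^-1 = 157.1. δw/w = √((2·δx/x)² + (-1·δp/p)²) = √(0.00810 + 0.00980) = 0.134, so δw = 21.0.
Q = w − a: δQ = √(δw² + δa²) = √(442 + 14.0) = 21.3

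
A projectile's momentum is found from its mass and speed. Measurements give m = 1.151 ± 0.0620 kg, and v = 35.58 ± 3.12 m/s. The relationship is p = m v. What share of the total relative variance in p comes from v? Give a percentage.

72.6%

(δp/p)² = (1·δm/m)² + (1·δv/v)²
  m term: (1×0.0539)² = 0.00290
  v term: (1×0.0877)² = 0.00769
Total = 0.0106. Share from v = 0.00769/0.0106 = 0.726.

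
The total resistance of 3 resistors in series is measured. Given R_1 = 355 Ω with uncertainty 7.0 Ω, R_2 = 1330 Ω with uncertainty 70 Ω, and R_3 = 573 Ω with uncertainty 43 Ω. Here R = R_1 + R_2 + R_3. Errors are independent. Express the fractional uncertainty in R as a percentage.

Absolute uncertainties add in quadrature for a linear combination:
  (δR_1)² = 49.0;  (δR_2)² = 4900;  (δR_3)² = 1850
δR = √(6800) = 82.4 Ω
R = 2260 Ω, so δR/R = 82.4/2260 = 0.0365.

3.65%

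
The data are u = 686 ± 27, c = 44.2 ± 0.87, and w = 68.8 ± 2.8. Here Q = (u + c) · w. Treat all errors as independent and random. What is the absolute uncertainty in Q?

Let h = u + c = 730. δh = √(δu² + δc²) = √(729 + 0.757) = 27.0, so δh/h = 0.0370.
Q is then a monomial in h, w:
δQ/Q = √((δh/h)² + (1·δw/w)²) = √(0.00137 + 0.00166) = 0.0550
Q = 50200, so δQ = 0.0550 × 50200 = 2760.

2760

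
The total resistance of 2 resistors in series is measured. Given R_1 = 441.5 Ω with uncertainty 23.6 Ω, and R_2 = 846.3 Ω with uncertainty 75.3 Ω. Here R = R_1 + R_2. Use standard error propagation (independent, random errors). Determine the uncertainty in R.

78.9 Ω

Each term contributes (cᵢ δxᵢ)² to (δR)²:
  (δR_1)² = 557;  (δR_2)² = 5670
δR = √(6230) = 78.9 Ω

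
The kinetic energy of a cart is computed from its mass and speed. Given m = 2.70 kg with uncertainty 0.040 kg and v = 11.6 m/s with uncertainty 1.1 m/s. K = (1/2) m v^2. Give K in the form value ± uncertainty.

Each factor contributes (exponent × relative error)² to (δK/K)²:
  (1·δm/m)² = (1×0.0148)² = 0.000219;  (2·δv/v)² = (2×0.0948)² = 0.0360
δK/K = √(0.0362) = 0.190
K = 182 J, so δK = 0.190 × 182 = 34.6 J.

182 ± 34.6 J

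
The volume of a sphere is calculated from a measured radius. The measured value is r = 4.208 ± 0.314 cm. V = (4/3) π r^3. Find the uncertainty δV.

69.9 cm^3

V ∝ r^3, so δV/V = |3| · δr/r = 3 × 0.0746 = 0.224.
V = 312.1 cm^3, so δV = 0.224 × 312.1 = 69.9 cm^3.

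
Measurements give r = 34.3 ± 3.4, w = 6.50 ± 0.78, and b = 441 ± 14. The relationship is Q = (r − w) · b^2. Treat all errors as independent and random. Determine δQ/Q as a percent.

14.1%

Let u = r − w = 27.8. δu = √(δr² + δw²) = √(11.6 + 0.608) = 3.49, so δu/u = 0.125.
Q is then a monomial in u, b:
δQ/Q = √((δu/u)² + (2·δb/b)²) = √(0.0157 + 0.00403) = 0.141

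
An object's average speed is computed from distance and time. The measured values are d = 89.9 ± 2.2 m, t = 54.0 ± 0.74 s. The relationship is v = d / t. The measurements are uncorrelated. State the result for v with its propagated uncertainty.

1.66 ± 0.0467 m/s

Products/powers → add relative errors in quadrature, weighted by exponent:
  (1·δd/d)² = (1×0.0245)² = 0.000599;  (-1·δt/t)² = (-1×0.0137)² = 0.000188
δv/v = √(0.000787) = 0.0280
v = 1.66 m/s, so δv = 0.0280 × 1.66 = 0.0467 m/s.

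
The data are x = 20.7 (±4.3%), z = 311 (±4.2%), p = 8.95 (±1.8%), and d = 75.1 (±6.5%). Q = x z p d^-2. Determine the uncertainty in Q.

1.47

Since Q is a product/quotient, work with relative uncertainties:
  (1·δx/x)² = (1×0.0430)² = 0.00185;  (1·δz/z)² = (1×0.0420)² = 0.00176;  (1·δp/p)² = (1×0.0180)² = 0.000324;  (-2·δd/d)² = (-2×0.0650)² = 0.0169
δQ/Q = √(0.0208) = 0.144
Q = 10.2, so δQ = 0.144 × 10.2 = 1.47.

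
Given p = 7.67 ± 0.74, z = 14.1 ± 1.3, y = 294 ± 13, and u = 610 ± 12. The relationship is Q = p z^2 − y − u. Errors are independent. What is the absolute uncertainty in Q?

Let w = p·z^2 = 1520. δw/w = √((1·δp/p)² + (2·δz/z)²) = √(0.00931 + 0.0340) = 0.208, so δw = 317.
Q = w − y − u: δQ = √(δw² + δy² + δu²) = √(1.01e+05 + 169 + 144) = 318

318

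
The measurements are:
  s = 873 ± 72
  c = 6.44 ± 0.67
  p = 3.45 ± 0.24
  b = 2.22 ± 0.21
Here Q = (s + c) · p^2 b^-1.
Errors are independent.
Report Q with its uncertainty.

4720 ± 882

Let u = s + c = 879. δu = √(δs² + δc²) = √(5180 + 0.449) = 72.0, so δu/u = 0.0819.
Q is then a monomial in u, p, b:
δQ/Q = √((δu/u)² + (2·δp/p)² + (-1·δb/b)²) = √(0.00670 + 0.0194 + 0.00895) = 0.187
Q = 4720, so δQ = 0.187 × 4720 = 882.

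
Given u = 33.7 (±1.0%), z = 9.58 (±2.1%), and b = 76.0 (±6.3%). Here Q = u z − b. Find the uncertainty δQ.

8.91

Let p = u·z = 323. δp/p = √((1·δu/u)² + (1·δz/z)²) = √(0.000100 + 0.000441) = 0.0233, so δp = 7.51.
Q = p − b: δQ = √(δp² + δb²) = √(56.4 + 22.9) = 8.91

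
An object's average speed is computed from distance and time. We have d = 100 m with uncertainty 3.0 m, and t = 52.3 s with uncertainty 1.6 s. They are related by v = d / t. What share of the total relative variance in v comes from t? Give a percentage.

(δv/v)² = (1·δd/d)² + (-1·δt/t)²
  d term: (1×0.0300)² = 0.000900
  t term: (-1×0.0306)² = 0.000936
Total = 0.00184. Share from t = 0.000936/0.00184 = 0.510.

51.0%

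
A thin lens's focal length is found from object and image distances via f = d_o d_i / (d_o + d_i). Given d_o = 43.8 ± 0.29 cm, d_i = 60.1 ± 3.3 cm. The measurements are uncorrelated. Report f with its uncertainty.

25.3 ± 0.594 cm

∂f/∂d_o = (d_i/(d_o+d_i))² = 0.335;  ∂f/∂d_i = (d_o/(d_o+d_i))² = 0.178
δf = √((∂f/∂d_o · δd_o)² + (∂f/∂d_i · δd_i)²) = √(0.00942 + 0.344) = 0.594 cm
f = 25.3 cm.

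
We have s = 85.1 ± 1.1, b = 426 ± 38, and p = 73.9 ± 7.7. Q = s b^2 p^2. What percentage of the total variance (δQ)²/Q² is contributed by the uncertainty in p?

57.6%

(δQ/Q)² = (1·δs/s)² + (2·δb/b)² + (2·δp/p)²
  s term: (1×0.0129)² = 0.000167
  b term: (2×0.0892)² = 0.0318
  p term: (2×0.104)² = 0.0434
Total = 0.0754. Share from p = 0.0434/0.0754 = 0.576.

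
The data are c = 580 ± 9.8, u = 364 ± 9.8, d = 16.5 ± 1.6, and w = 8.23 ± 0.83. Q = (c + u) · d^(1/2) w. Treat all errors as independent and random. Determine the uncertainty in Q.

Let h = c + u = 944. δh = √(δc² + δu²) = √(96.0 + 96.0) = 13.9, so δh/h = 0.0147.
Q is then a monomial in h, d, w:
δQ/Q = √((δh/h)² + (½·δd/d)² + (1·δw/w)²) = √(0.000216 + 0.00235 + 0.0102) = 0.113
Q = 31600, so δQ = 0.113 × 31600 = 3560.

3560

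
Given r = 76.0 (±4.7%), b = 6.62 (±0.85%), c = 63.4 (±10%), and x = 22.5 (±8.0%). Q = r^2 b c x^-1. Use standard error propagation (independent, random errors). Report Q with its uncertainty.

(1.08 ± 0.171) × 10^5

Since Q is a product/quotient, work with relative uncertainties:
  (2·δr/r)² = (2×0.0470)² = 0.00884;  (1·δb/b)² = (1×0.00850)² = 7.23e-05;  (1·δc/c)² = (1×0.100)² = 0.0100;  (-1·δx/x)² = (-1×0.0800)² = 0.00640
δQ/Q = √(0.0253) = 0.159
Q = 1.08e+05, so δQ = 0.159 × 1.08e+05 = 17100.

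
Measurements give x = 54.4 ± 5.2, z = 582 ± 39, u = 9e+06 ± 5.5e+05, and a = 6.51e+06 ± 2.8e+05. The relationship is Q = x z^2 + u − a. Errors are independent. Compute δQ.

3.1e+06

Let p = x·z^2 = 1.84e+07. δp/p = √((1·δx/x)² + (2·δz/z)²) = √(0.00914 + 0.0180) = 0.165, so δp = 3.03e+06.
Q = p + u − a: δQ = √(δp² + δu² + δa²) = √(9.2e+12 + 3.02e+11 + 7.84e+10) = 3.1e+06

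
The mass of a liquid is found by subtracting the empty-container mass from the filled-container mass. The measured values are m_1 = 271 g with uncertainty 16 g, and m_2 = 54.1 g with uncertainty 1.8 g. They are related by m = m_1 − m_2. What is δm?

Each term contributes (cᵢ δxᵢ)² to (δm)²:
  (δm_1)² = 256;  (δm_2)² = 3.24
δm = √(259) = 16.1 g

16.1 g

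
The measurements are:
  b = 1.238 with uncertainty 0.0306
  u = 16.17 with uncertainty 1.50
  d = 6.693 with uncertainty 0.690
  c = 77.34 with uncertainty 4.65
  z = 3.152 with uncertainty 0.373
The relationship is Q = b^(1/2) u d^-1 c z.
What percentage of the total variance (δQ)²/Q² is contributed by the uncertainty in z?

37.8%

(δQ/Q)² = (½·δb/b)² + (1·δu/u)² + (-1·δd/d)² + (1·δc/c)² + (1·δz/z)²
  b term: (0.5×0.0247)² = 0.000153
  u term: (1×0.0928)² = 0.00861
  d term: (-1×0.103)² = 0.0106
  c term: (1×0.0601)² = 0.00361
  z term: (1×0.118)² = 0.0140
Total = 0.0370. Share from z = 0.0140/0.0370 = 0.378.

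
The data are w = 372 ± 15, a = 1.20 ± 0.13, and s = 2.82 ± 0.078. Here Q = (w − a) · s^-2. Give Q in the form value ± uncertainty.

Let u = w − a = 371. δu = √(δw² + δa²) = √(225 + 0.0169) = 15.0, so δu/u = 0.0405.
Q is then a monomial in u, s:
δQ/Q = √((δu/u)² + (-2·δs/s)²) = √(0.00164 + 0.00306) = 0.0685
Q = 46.6, so δQ = 0.0685 × 46.6 = 3.20.

46.6 ± 3.20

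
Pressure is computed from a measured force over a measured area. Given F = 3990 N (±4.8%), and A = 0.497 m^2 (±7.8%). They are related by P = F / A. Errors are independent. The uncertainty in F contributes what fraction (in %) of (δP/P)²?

(δP/P)² = (1·δF/F)² + (-1·δA/A)²
  F term: (1×0.0480)² = 0.00230
  A term: (-1×0.0780)² = 0.00608
Total = 0.00839. Share from F = 0.00230/0.00839 = 0.275.

27.5%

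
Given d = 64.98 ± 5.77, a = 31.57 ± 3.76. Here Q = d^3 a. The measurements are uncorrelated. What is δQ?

2.53e+06

Since Q is a product/quotient, work with relative uncertainties:
  (3·δd/d)² = (3×0.0888)² = 0.0710;  (1·δa/a)² = (1×0.119)² = 0.0142
δQ/Q = √(0.0851) = 0.292
Q = 8.662e+06, so δQ = 0.292 × 8.662e+06 = 2.53e+06.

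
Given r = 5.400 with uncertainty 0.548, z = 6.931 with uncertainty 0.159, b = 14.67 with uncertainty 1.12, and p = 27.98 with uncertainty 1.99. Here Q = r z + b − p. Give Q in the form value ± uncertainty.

Let w = r·z = 37.43. δw/w = √((1·δr/r)² + (1·δz/z)²) = √(0.0103 + 0.000526) = 0.104, so δw = 3.89.
Q = w + b − p: δQ = √(δw² + δb² + δp²) = √(15.2 + 1.25 + 3.96) = 4.51
Q = 24.12.

24.12 ± 4.51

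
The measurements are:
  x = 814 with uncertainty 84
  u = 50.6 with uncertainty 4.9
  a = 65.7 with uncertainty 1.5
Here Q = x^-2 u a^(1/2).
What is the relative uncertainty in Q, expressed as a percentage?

Each factor contributes (exponent × relative error)² to (δQ/Q)²:
  (-2·δx/x)² = (-2×0.103)² = 0.0426;  (1·δu/u)² = (1×0.0968)² = 0.00938;  (½·δa/a)² = (0.5×0.0228)² = 0.000130
δQ/Q = √(0.0521) = 0.228

22.8%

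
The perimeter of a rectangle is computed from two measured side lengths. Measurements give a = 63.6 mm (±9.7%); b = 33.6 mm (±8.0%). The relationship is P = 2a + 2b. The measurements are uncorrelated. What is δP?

13.5 mm

Sums and differences: (δP)² = Σ (cᵢ δxᵢ)².
  (2·δa)² = 152;  (2·δb)² = 28.9
δP = √(181) = 13.5 mm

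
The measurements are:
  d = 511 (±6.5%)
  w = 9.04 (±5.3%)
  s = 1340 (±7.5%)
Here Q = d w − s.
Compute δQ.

400

Let p = d·w = 4620. δp/p = √((1·δd/d)² + (1·δw/w)²) = √(0.00423 + 0.00281) = 0.0839, so δp = 387.
Q = p − s: δQ = √(δp² + δs²) = √(1.5e+05 + 10100) = 400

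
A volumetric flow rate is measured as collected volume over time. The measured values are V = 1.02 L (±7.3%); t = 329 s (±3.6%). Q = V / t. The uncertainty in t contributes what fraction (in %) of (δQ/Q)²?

(δQ/Q)² = (1·δV/V)² + (-1·δt/t)²
  V term: (1×0.0730)² = 0.00533
  t term: (-1×0.0360)² = 0.00130
Total = 0.00662. Share from t = 0.00130/0.00662 = 0.196.

19.6%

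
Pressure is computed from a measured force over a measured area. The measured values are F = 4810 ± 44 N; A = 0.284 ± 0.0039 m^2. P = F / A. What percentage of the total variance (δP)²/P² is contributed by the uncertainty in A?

(δP/P)² = (1·δF/F)² + (-1·δA/A)²
  F term: (1×0.00915)² = 8.37e-05
  A term: (-1×0.0137)² = 0.000189
Total = 0.000272. Share from A = 0.000189/0.000272 = 0.693.

69.3%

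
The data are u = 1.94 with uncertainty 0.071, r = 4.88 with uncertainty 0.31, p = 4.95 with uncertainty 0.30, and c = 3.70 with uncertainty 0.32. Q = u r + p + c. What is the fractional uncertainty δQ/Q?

0.0453

Let w = u·r = 9.47. δw/w = √((1·δu/u)² + (1·δr/r)²) = √(0.00134 + 0.00404) = 0.0733, so δw = 0.694.
Q = w + p + c: δQ = √(δw² + δp² + δc²) = √(0.482 + 0.0900 + 0.102) = 0.821
Q = 18.1, so δQ/Q = 0.821/18.1 = 0.0453.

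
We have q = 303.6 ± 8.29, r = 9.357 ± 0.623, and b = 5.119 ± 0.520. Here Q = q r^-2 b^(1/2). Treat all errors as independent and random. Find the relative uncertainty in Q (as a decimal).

Products/powers → add relative errors in quadrature, weighted by exponent:
  (1·δq/q)² = (1×0.0273)² = 0.000746;  (-2·δr/r)² = (-2×0.0666)² = 0.0177;  (½·δb/b)² = (0.5×0.102)² = 0.00258
δQ/Q = √(0.0211) = 0.145

0.145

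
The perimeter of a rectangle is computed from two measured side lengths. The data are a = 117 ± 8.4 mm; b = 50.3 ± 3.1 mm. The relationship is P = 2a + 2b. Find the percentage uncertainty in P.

5.35%

Absolute uncertainties add in quadrature for a linear combination:
  (2·δa)² = 282;  (2·δb)² = 38.4
δP = √(321) = 17.9 mm
P = 335 mm, so δP/P = 17.9/335 = 0.0535.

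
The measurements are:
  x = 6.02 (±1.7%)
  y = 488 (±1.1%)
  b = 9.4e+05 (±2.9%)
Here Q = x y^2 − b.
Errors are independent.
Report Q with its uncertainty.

(4.94 ± 0.483) × 10^5

Let p = x·y^2 = 1.43e+06. δp/p = √((1·δx/x)² + (2·δy/y)²) = √(0.000289 + 0.000484) = 0.0278, so δp = 39900.
Q = p − b: δQ = √(δp² + δb²) = √(1.59e+09 + 7.43e+08) = 48300
Q = 4.94e+05.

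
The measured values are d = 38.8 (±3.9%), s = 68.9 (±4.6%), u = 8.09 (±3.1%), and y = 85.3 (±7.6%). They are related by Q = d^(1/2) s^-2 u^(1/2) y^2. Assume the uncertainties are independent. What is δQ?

4.87

Q is a product of powers, so relative uncertainties combine in quadrature:
  (½·δd/d)² = (0.5×0.0390)² = 0.000380;  (-2·δs/s)² = (-2×0.0460)² = 0.00846;  (½·δu/u)² = (0.5×0.0310)² = 0.000240;  (2·δy/y)² = (2×0.0760)² = 0.0231
δQ/Q = √(0.0322) = 0.179
Q = 27.2, so δQ = 0.179 × 27.2 = 4.87.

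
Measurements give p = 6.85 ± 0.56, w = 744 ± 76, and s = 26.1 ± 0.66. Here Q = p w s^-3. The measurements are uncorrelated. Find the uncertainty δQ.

0.0434

Each factor contributes (exponent × relative error)² to (δQ/Q)²:
  (1·δp/p)² = (1×0.0818)² = 0.00668;  (1·δw/w)² = (1×0.102)² = 0.0104;  (-3·δs/s)² = (-3×0.0253)² = 0.00576
δQ/Q = √(0.0229) = 0.151
Q = 0.287, so δQ = 0.151 × 0.287 = 0.0434.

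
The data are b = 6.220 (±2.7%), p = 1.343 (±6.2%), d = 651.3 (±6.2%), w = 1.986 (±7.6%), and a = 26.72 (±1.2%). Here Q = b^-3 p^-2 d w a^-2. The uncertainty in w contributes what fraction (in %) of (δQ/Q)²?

18.0%

(δQ/Q)² = (-3·δb/b)² + (-2·δp/p)² + (1·δd/d)² + (1·δw/w)² + (-2·δa/a)²
  b term: (-3×0.0270)² = 0.00656
  p term: (-2×0.0620)² = 0.0154
  d term: (1×0.0620)² = 0.00384
  w term: (1×0.0760)² = 0.00578
  a term: (-2×0.0120)² = 0.000576
Total = 0.0321. Share from w = 0.00578/0.0321 = 0.180.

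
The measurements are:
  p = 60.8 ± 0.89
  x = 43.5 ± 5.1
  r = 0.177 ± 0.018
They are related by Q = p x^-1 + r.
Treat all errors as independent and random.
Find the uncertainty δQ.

Let w = p·x^-1 = 1.40. δw/w = √((1·δp/p)² + (-1·δx/x)²) = √(0.000214 + 0.0137) = 0.118, so δw = 0.165.
Q = w + r: δQ = √(δw² + δr²) = √(0.0273 + 0.000324) = 0.166

0.166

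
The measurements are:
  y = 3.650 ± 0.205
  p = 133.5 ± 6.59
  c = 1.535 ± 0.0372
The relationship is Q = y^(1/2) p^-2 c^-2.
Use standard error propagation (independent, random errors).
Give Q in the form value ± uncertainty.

(4.550 ± 0.516) × 10^-5

Each factor contributes (exponent × relative error)² to (δQ/Q)²:
  (½·δy/y)² = (0.5×0.0562)² = 0.000789;  (-2·δp/p)² = (-2×0.0494)² = 0.00975;  (-2·δc/c)² = (-2×0.0242)² = 0.00235
δQ/Q = √(0.0129) = 0.114
Q = 4.55e-05, so δQ = 0.114 × 4.55e-05 = 5.16e-06.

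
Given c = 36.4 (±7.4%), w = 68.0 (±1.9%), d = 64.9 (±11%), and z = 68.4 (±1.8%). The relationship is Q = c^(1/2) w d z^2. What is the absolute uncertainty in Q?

1.53e+07

Q is a product of powers, so relative uncertainties combine in quadrature:
  (½·δc/c)² = (0.5×0.0740)² = 0.00137;  (1·δw/w)² = (1×0.0190)² = 0.000361;  (1·δd/d)² = (1×0.110)² = 0.0121;  (2·δz/z)² = (2×0.0180)² = 0.00130
δQ/Q = √(0.0151) = 0.123
Q = 1.25e+08, so δQ = 0.123 × 1.25e+08 = 1.53e+07.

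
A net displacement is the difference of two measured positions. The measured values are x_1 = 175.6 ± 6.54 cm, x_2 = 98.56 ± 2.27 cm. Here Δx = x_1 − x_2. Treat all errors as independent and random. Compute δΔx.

Sums and differences: (δΔx)² = Σ (cᵢ δxᵢ)².
  (δx_1)² = 42.8;  (δx_2)² = 5.15
δΔx = √(47.9) = 6.92 cm

6.92 cm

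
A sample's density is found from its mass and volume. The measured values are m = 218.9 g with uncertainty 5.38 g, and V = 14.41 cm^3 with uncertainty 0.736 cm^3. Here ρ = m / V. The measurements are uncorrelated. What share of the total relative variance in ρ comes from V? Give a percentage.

(δρ/ρ)² = (1·δm/m)² + (-1·δV/V)²
  m term: (1×0.0246)² = 0.000604
  V term: (-1×0.0511)² = 0.00261
Total = 0.00321. Share from V = 0.00261/0.00321 = 0.812.

81.2%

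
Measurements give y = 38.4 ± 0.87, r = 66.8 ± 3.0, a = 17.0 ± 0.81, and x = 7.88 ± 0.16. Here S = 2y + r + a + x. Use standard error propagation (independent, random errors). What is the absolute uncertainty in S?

S is a linear combination, so absolute uncertainties add in quadrature:
  (2·δy)² = 3.03;  (δr)² = 9.00;  (δa)² = 0.656;  (δx)² = 0.0256
δS = √(12.7) = 3.57

3.57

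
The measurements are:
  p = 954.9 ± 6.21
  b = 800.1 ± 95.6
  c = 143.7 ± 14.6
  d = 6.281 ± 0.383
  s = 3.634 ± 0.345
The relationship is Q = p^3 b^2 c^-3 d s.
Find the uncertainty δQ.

1.73e+09

Relative error in a monomial: (δQ/Q)² = Σ (nᵢ · δxᵢ/xᵢ)².
  (3·δp/p)² = (3×0.00650)² = 0.000381;  (2·δb/b)² = (2×0.119)² = 0.0571;  (-3·δc/c)² = (-3×0.102)² = 0.0929;  (1·δd/d)² = (1×0.0610)² = 0.00372;  (1·δs/s)² = (1×0.0949)² = 0.00901
δQ/Q = √(0.163) = 0.404
Q = 4.288e+09, so δQ = 0.404 × 4.288e+09 = 1.73e+09.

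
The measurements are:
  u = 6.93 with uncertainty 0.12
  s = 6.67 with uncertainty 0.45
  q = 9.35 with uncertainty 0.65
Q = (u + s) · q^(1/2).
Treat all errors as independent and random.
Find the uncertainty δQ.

2.03

Let w = u + s = 13.6. δw = √(δu² + δs²) = √(0.0144 + 0.203) = 0.466, so δw/w = 0.0342.
Q is then a monomial in w, q:
δQ/Q = √((δw/w)² + (½·δq/q)²) = √(0.00117 + 0.00121) = 0.0488
Q = 41.6, so δQ = 0.0488 × 41.6 = 2.03.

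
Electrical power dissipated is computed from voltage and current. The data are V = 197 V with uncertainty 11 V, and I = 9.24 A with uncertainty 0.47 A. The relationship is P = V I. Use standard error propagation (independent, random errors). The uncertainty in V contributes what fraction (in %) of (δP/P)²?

54.6%

(δP/P)² = (1·δV/V)² + (1·δI/I)²
  V term: (1×0.0558)² = 0.00312
  I term: (1×0.0509)² = 0.00259
Total = 0.00571. Share from V = 0.00312/0.00571 = 0.546.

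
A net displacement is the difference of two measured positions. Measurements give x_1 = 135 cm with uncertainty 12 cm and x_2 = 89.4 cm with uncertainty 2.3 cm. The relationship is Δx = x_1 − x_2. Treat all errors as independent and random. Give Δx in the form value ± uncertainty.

45.6 ± 12.2 cm

For a sum/difference, combine absolute errors in quadrature:
  (δx_1)² = 144;  (δx_2)² = 5.29
δΔx = √(149) = 12.2 cm
Δx = 45.6 cm.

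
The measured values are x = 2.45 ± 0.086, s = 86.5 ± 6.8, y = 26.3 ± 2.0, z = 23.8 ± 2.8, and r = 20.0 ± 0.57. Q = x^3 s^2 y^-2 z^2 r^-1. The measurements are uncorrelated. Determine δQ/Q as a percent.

33.9%

Relative error in a monomial: (δQ/Q)² = Σ (nᵢ · δxᵢ/xᵢ)².
  (3·δx/x)² = (3×0.0351)² = 0.0111;  (2·δs/s)² = (2×0.0786)² = 0.0247;  (-2·δy/y)² = (-2×0.0760)² = 0.0231;  (2·δz/z)² = (2×0.118)² = 0.0554;  (-1·δr/r)² = (-1×0.0285)² = 0.000812
δQ/Q = √(0.115) = 0.339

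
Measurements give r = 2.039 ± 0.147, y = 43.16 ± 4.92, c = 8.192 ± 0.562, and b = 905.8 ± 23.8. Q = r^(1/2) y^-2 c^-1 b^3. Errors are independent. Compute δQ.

Since Q is a product/quotient, work with relative uncertainties:
  (½·δr/r)² = (0.5×0.0721)² = 0.00130;  (-2·δy/y)² = (-2×0.114)² = 0.0520;  (-1·δc/c)² = (-1×0.0686)² = 0.00471;  (3·δb/b)² = (3×0.0263)² = 0.00621
δQ/Q = √(0.0642) = 0.253
Q = 69540, so δQ = 0.253 × 69540 = 17600.

17600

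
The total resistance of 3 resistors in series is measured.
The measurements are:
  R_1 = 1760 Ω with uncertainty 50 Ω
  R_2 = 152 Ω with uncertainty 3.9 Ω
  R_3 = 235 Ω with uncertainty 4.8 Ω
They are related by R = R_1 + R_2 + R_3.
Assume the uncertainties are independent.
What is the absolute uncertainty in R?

Each term contributes (cᵢ δxᵢ)² to (δR)²:
  (δR_1)² = 2500;  (δR_2)² = 15.2;  (δR_3)² = 23.0
δR = √(2540) = 50.4 Ω

50.4 Ω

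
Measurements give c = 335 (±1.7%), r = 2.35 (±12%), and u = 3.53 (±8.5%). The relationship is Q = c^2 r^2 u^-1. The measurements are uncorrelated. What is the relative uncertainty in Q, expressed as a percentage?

Each factor contributes (exponent × relative error)² to (δQ/Q)²:
  (2·δc/c)² = (2×0.0170)² = 0.00116;  (2·δr/r)² = (2×0.120)² = 0.0576;  (-1·δu/u)² = (-1×0.0850)² = 0.00723
δQ/Q = √(0.0660) = 0.257

25.7%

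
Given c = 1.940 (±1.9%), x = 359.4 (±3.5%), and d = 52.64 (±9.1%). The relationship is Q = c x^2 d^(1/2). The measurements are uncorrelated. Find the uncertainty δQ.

Q is a product of powers, so relative uncertainties combine in quadrature:
  (1·δc/c)² = (1×0.0190)² = 0.000361;  (2·δx/x)² = (2×0.0350)² = 0.00490;  (½·δd/d)² = (0.5×0.0910)² = 0.00207
δQ/Q = √(0.00733) = 0.0856
Q = 1.818e+06, so δQ = 0.0856 × 1.818e+06 = 1.56e+05.

1.56e+05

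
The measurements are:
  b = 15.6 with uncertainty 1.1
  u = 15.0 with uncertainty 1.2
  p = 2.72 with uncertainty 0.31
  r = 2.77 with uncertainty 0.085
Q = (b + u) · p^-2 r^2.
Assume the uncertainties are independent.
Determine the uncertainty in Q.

Let w = b + u = 30.6. δw = √(δb² + δu²) = √(1.21 + 1.44) = 1.63, so δw/w = 0.0532.
Q is then a monomial in w, p, r:
δQ/Q = √((δw/w)² + (-2·δp/p)² + (2·δr/r)²) = √(0.00283 + 0.0520 + 0.00377) = 0.242
Q = 31.7, so δQ = 0.242 × 31.7 = 7.68.

7.68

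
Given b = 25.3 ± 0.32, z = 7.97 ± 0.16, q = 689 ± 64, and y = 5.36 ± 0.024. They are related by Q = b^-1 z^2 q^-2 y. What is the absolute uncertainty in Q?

5.4e-06

Relative error in a monomial: (δQ/Q)² = Σ (nᵢ · δxᵢ/xᵢ)².
  (-1·δb/b)² = (-1×0.0126)² = 0.000160;  (2·δz/z)² = (2×0.0201)² = 0.00161;  (-2·δq/q)² = (-2×0.0929)² = 0.0345;  (1·δy/y)² = (1×0.00448)² = 2e-05
δQ/Q = √(0.0363) = 0.191
Q = 2.83e-05, so δQ = 0.191 × 2.83e-05 = 5.4e-06.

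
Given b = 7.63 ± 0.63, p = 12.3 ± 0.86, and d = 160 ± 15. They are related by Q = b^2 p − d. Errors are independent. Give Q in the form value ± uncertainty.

556 ± 129

Let w = b^2·p = 716. δw/w = √((2·δb/b)² + (1·δp/p)²) = √(0.0273 + 0.00489) = 0.179, so δw = 128.
Q = w − d: δQ = √(δw² + δd²) = √(16500 + 225) = 129
Q = 556.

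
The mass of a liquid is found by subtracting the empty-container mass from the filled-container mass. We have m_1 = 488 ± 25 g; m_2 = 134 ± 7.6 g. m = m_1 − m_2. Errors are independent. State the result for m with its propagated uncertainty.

354 ± 26.1 g

Absolute uncertainties add in quadrature for a linear combination:
  (δm_1)² = 625;  (δm_2)² = 57.8
δm = √(683) = 26.1 g
m = 354 g.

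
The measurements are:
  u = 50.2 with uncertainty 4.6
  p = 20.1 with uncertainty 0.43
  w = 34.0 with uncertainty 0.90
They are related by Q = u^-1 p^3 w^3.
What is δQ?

Products/powers → add relative errors in quadrature, weighted by exponent:
  (-1·δu/u)² = (-1×0.0916)² = 0.00840;  (3·δp/p)² = (3×0.0214)² = 0.00412;  (3·δw/w)² = (3×0.0265)² = 0.00631
δQ/Q = √(0.0188) = 0.137
Q = 6.36e+06, so δQ = 0.137 × 6.36e+06 = 8.72e+05.

8.72e+05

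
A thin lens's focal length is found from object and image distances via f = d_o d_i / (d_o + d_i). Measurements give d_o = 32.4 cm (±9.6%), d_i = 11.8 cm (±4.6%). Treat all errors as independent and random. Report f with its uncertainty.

8.65 ± 0.366 cm

∂f/∂d_o = (d_i/(d_o+d_i))² = 0.0713;  ∂f/∂d_i = (d_o/(d_o+d_i))² = 0.537
δf = √((∂f/∂d_o · δd_o)² + (∂f/∂d_i · δd_i)²) = √(0.0491 + 0.0851) = 0.366 cm
f = 8.65 cm.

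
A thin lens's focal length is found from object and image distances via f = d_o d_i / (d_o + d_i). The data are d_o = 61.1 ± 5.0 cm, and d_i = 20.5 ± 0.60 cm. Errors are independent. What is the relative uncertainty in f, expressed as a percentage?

3.00%

∂f/∂d_o = (d_i/(d_o+d_i))² = 0.0631;  ∂f/∂d_i = (d_o/(d_o+d_i))² = 0.561
δf = √((∂f/∂d_o · δd_o)² + (∂f/∂d_i · δd_i)²) = √(0.0996 + 0.113) = 0.461 cm
f = 15.3 cm, so δf/f = 0.461/15.3 = 0.0300.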